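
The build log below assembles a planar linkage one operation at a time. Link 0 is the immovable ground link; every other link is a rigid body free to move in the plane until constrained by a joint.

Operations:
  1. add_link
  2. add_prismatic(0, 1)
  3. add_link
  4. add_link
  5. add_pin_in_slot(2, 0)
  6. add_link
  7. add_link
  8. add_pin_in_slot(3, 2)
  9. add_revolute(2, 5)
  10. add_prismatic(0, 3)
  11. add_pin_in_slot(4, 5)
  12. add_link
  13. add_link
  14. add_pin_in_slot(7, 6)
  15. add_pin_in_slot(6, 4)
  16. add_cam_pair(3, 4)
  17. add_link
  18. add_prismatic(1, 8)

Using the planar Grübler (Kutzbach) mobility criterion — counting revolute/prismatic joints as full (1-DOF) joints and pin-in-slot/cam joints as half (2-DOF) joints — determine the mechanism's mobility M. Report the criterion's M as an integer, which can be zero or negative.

M = 10

link 0 = ground. State L|J1|J2 = 1|0|0
+link1  2|0|0
P(0,1) f=1→J1  2|1|0
+link2  3|1|0
+link3  4|1|0
PS(2,0) f=2→J2  4|1|1
+link4  5|1|1
+link5  6|1|1
PS(3,2) f=2→J2  6|1|2
R(2,5) f=1→J1  6|2|2
P(0,3) f=1→J1  6|3|2
PS(4,5) f=2→J2  6|3|3
+link6  7|3|3
+link7  8|3|3
PS(7,6) f=2→J2  8|3|4
PS(6,4) f=2→J2  8|3|5
C(3,4) f=2→J2  8|3|6
+link8  9|3|6
P(1,8) f=1→J1  9|4|6
M = 3(9−1)−2·4−6 = 24−8−6 = 10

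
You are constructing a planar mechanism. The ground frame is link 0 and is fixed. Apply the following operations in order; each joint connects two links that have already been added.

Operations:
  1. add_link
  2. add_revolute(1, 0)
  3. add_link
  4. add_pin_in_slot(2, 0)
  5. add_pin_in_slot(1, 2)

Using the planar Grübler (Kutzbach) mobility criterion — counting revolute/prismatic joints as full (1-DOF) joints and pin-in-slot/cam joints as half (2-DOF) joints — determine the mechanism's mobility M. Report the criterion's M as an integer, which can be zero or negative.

M = 2

L=1 J1=0 J2=0
add link → L=2 J1=0 J2=0
R@1,0 dof=1 J1 → L=2 J1=1 J2=0
add link → L=3 J1=1 J2=0
PS@2,0 dof=2 J2 → L=3 J1=1 J2=1
PS@1,2 dof=2 J2 → L=3 J1=1 J2=2
M=3(L−1)−2J1−J2=3·2−2·1−2=2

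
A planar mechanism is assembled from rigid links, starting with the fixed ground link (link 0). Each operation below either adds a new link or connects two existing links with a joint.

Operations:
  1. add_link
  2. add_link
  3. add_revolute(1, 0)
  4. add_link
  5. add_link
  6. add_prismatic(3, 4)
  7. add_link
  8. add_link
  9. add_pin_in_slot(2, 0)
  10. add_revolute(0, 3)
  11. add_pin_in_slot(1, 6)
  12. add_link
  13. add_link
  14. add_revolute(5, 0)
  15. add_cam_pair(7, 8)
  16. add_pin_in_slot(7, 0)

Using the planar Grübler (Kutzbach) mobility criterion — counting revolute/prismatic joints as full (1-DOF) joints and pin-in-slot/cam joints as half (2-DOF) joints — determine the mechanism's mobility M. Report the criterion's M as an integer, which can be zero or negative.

M = 12

link 0 = ground. State L|J1|J2 = 1|0|0
+link1  2|0|0
+link2  3|0|0
R(1,0) f=1→J1  3|1|0
+link3  4|1|0
+link4  5|1|0
P(3,4) f=1→J1  5|2|0
+link5  6|2|0
+link6  7|2|0
PS(2,0) f=2→J2  7|2|1
R(0,3) f=1→J1  7|3|1
PS(1,6) f=2→J2  7|3|2
+link7  8|3|2
+link8  9|3|2
R(5,0) f=1→J1  9|4|2
C(7,8) f=2→J2  9|4|3
PS(7,0) f=2→J2  9|4|4
M = 3(9−1)−2·4−4 = 24−8−4 = 12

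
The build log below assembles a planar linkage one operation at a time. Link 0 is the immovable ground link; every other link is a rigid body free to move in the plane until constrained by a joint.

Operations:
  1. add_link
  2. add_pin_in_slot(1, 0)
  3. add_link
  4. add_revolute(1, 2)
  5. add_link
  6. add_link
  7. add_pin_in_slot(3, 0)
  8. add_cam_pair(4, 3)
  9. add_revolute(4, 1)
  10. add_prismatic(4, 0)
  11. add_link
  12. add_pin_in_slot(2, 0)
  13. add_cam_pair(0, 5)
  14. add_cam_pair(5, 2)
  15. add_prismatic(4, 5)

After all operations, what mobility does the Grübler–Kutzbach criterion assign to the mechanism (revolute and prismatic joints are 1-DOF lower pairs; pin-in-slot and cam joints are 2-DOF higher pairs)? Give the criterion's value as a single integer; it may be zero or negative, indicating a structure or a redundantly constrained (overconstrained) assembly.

[1;0;0] (link 0 is ground)
L+ [2;0;0]
PS(1,0)∈J2 [2;0;1]
L+ [3;0;1]
R(1,2)∈J1 [3;1;1]
L+ [4;1;1]
L+ [5;1;1]
PS(3,0)∈J2 [5;1;2]
C(4,3)∈J2 [5;1;3]
R(4,1)∈J1 [5;2;3]
P(4,0)∈J1 [5;3;3]
L+ [6;3;3]
PS(2,0)∈J2 [6;3;4]
C(0,5)∈J2 [6;3;5]
C(5,2)∈J2 [6;3;6]
P(4,5)∈J1 [6;4;6]
mobility = 15 − 8 − 6 = 1

M = 1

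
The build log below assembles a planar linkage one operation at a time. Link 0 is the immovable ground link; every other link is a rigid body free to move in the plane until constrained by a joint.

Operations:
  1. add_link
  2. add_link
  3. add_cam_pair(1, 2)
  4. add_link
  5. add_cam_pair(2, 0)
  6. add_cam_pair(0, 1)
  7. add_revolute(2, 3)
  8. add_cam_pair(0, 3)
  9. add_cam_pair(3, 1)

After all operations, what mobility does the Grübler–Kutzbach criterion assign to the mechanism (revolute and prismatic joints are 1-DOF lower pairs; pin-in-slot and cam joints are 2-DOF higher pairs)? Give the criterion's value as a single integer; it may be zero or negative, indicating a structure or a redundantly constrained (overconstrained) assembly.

M = 2

link 0 = ground. State L|J1|J2 = 1|0|0
+link1  2|0|0
+link2  3|0|0
C(1,2) f=2→J2  3|0|1
+link3  4|0|1
C(2,0) f=2→J2  4|0|2
C(0,1) f=2→J2  4|0|3
R(2,3) f=1→J1  4|1|3
C(0,3) f=2→J2  4|1|4
C(3,1) f=2→J2  4|1|5
M = 3(4−1)−2·1−5 = 9−2−5 = 2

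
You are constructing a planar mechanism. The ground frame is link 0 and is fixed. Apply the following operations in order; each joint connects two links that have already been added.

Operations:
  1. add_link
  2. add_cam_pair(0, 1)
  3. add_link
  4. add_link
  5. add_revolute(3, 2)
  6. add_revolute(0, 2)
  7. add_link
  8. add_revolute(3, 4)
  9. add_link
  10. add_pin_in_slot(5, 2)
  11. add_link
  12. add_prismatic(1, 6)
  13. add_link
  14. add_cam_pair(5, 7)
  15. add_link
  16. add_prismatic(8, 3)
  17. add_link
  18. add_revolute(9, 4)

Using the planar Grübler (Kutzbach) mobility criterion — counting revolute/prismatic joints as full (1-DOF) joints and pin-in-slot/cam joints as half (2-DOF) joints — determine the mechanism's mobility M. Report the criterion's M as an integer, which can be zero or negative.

ground; <1,0,0>
#1 <2,0,0>
C:0↔1 J2 <2,0,1>
#2 <3,0,1>
#3 <4,0,1>
R:3↔2 J1 <4,1,1>
R:0↔2 J1 <4,2,1>
#4 <5,2,1>
R:3↔4 J1 <5,3,1>
#5 <6,3,1>
PS:5↔2 J2 <6,3,2>
#6 <7,3,2>
P:1↔6 J1 <7,4,2>
#7 <8,4,2>
C:5↔7 J2 <8,4,3>
#8 <9,4,3>
P:8↔3 J1 <9,5,3>
#9 <10,5,3>
R:9↔4 J1 <10,6,3>
3×9 − 2×6 − 1×3 = 12

M = 12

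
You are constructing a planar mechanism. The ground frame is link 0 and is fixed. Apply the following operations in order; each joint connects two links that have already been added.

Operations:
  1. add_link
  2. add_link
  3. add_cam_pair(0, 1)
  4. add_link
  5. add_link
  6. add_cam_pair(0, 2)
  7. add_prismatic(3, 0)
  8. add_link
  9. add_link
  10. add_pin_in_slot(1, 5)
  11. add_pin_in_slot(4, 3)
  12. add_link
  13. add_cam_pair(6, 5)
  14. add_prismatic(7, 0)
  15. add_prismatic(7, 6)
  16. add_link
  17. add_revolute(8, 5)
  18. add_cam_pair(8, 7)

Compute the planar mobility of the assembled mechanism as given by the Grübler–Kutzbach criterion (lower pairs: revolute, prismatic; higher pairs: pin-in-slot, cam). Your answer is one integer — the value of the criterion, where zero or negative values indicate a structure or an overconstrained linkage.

M = 10

link 0 = ground. State L|J1|J2 = 1|0|0
+link1  2|0|0
+link2  3|0|0
C(0,1) f=2→J2  3|0|1
+link3  4|0|1
+link4  5|0|1
C(0,2) f=2→J2  5|0|2
P(3,0) f=1→J1  5|1|2
+link5  6|1|2
+link6  7|1|2
PS(1,5) f=2→J2  7|1|3
PS(4,3) f=2→J2  7|1|4
+link7  8|1|4
C(6,5) f=2→J2  8|1|5
P(7,0) f=1→J1  8|2|5
P(7,6) f=1→J1  8|3|5
+link8  9|3|5
R(8,5) f=1→J1  9|4|5
C(8,7) f=2→J2  9|4|6
M = 3(9−1)−2·4−6 = 24−8−6 = 10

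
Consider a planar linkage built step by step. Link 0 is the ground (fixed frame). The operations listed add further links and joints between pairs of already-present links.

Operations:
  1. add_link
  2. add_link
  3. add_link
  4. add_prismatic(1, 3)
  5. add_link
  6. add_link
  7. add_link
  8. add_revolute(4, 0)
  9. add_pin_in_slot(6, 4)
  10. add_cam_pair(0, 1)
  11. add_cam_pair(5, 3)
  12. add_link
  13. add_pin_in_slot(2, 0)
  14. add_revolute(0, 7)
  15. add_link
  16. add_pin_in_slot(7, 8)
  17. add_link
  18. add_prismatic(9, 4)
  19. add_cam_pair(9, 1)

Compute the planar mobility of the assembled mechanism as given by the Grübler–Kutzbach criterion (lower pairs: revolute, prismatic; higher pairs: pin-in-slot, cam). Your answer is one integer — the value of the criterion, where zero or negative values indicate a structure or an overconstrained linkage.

M = 13

link 0 = ground. State L|J1|J2 = 1|0|0
+link1  2|0|0
+link2  3|0|0
+link3  4|0|0
P(1,3) f=1→J1  4|1|0
+link4  5|1|0
+link5  6|1|0
+link6  7|1|0
R(4,0) f=1→J1  7|2|0
PS(6,4) f=2→J2  7|2|1
C(0,1) f=2→J2  7|2|2
C(5,3) f=2→J2  7|2|3
+link7  8|2|3
PS(2,0) f=2→J2  8|2|4
R(0,7) f=1→J1  8|3|4
+link8  9|3|4
PS(7,8) f=2→J2  9|3|5
+link9  10|3|5
P(9,4) f=1→J1  10|4|5
C(9,1) f=2→J2  10|4|6
M = 3(10−1)−2·4−6 = 27−8−6 = 13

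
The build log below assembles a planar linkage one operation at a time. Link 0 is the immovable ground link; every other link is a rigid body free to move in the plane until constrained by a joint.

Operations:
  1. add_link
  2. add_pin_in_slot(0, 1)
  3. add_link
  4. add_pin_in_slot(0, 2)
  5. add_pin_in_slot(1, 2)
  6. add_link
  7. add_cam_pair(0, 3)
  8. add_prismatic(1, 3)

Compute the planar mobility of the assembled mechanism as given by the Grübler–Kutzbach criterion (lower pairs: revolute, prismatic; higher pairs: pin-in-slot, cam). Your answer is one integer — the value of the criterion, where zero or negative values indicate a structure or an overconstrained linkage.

ground; <1,0,0>
#1 <2,0,0>
PS:0↔1 J2 <2,0,1>
#2 <3,0,1>
PS:0↔2 J2 <3,0,2>
PS:1↔2 J2 <3,0,3>
#3 <4,0,3>
C:0↔3 J2 <4,0,4>
P:1↔3 J1 <4,1,4>
3×3 − 2×1 − 1×4 = 3

M = 3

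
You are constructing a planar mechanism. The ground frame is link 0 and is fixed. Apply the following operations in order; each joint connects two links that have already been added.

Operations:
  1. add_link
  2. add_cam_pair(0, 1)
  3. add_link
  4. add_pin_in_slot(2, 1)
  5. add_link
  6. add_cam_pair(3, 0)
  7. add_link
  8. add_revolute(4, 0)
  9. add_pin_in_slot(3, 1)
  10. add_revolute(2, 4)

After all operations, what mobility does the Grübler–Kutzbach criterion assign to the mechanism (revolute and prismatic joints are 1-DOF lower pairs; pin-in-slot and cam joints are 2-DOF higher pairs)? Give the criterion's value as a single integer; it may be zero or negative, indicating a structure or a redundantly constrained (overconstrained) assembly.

M = 4

L=1 J1=0 J2=0
add link → L=2 J1=0 J2=0
C@0,1 dof=2 J2 → L=2 J1=0 J2=1
add link → L=3 J1=0 J2=1
PS@2,1 dof=2 J2 → L=3 J1=0 J2=2
add link → L=4 J1=0 J2=2
C@3,0 dof=2 J2 → L=4 J1=0 J2=3
add link → L=5 J1=0 J2=3
R@4,0 dof=1 J1 → L=5 J1=1 J2=3
PS@3,1 dof=2 J2 → L=5 J1=1 J2=4
R@2,4 dof=1 J1 → L=5 J1=2 J2=4
M=3(L−1)−2J1−J2=3·4−2·2−4=4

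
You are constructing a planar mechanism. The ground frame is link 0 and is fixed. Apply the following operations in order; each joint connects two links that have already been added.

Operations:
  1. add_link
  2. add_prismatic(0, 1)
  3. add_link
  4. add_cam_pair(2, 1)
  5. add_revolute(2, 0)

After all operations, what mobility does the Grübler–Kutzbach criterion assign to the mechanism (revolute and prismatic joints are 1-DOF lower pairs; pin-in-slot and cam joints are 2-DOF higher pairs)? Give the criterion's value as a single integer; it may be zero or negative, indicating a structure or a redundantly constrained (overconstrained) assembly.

link 0 = ground. State L|J1|J2 = 1|0|0
+link1  2|0|0
P(0,1) f=1→J1  2|1|0
+link2  3|1|0
C(2,1) f=2→J2  3|1|1
R(2,0) f=1→J1  3|2|1
M = 3(3−1)−2·2−1 = 6−4−1 = 1

M = 1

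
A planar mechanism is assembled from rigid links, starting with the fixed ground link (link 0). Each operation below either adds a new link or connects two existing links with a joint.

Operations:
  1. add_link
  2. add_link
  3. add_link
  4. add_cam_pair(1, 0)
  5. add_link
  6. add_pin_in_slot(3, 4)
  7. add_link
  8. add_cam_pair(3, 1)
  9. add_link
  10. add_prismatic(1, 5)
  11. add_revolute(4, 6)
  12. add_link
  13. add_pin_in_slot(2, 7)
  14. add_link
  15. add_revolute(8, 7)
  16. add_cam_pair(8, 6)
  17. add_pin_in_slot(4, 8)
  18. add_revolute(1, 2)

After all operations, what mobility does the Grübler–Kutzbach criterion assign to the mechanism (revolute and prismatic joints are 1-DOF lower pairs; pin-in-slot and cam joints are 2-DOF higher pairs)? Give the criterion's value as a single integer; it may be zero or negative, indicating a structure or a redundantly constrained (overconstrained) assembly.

L=1 J1=0 J2=0
add link → L=2 J1=0 J2=0
add link → L=3 J1=0 J2=0
add link → L=4 J1=0 J2=0
C@1,0 dof=2 J2 → L=4 J1=0 J2=1
add link → L=5 J1=0 J2=1
PS@3,4 dof=2 J2 → L=5 J1=0 J2=2
add link → L=6 J1=0 J2=2
C@3,1 dof=2 J2 → L=6 J1=0 J2=3
add link → L=7 J1=0 J2=3
P@1,5 dof=1 J1 → L=7 J1=1 J2=3
R@4,6 dof=1 J1 → L=7 J1=2 J2=3
add link → L=8 J1=2 J2=3
PS@2,7 dof=2 J2 → L=8 J1=2 J2=4
add link → L=9 J1=2 J2=4
R@8,7 dof=1 J1 → L=9 J1=3 J2=4
C@8,6 dof=2 J2 → L=9 J1=3 J2=5
PS@4,8 dof=2 J2 → L=9 J1=3 J2=6
R@1,2 dof=1 J1 → L=9 J1=4 J2=6
M=3(L−1)−2J1−J2=3·8−2·4−6=10

M = 10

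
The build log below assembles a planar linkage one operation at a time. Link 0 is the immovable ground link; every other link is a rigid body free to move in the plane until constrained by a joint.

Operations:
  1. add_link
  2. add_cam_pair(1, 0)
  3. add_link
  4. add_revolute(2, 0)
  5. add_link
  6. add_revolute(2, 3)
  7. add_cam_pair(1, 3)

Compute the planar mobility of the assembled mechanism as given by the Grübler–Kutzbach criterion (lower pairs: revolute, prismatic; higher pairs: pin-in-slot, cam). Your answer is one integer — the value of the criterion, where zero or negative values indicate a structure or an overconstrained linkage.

M = 3

ground; <1,0,0>
#1 <2,0,0>
C:1↔0 J2 <2,0,1>
#2 <3,0,1>
R:2↔0 J1 <3,1,1>
#3 <4,1,1>
R:2↔3 J1 <4,2,1>
C:1↔3 J2 <4,2,2>
3×3 − 2×2 − 1×2 = 3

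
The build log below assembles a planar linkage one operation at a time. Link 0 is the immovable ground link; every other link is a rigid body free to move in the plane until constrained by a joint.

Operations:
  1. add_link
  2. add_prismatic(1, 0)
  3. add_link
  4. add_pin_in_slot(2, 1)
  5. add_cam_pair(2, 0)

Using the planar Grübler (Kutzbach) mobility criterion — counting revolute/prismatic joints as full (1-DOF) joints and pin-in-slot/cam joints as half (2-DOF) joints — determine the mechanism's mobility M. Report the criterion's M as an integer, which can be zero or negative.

ground; <1,0,0>
#1 <2,0,0>
P:1↔0 J1 <2,1,0>
#2 <3,1,0>
PS:2↔1 J2 <3,1,1>
C:2↔0 J2 <3,1,2>
3×2 − 2×1 − 1×2 = 2

M = 2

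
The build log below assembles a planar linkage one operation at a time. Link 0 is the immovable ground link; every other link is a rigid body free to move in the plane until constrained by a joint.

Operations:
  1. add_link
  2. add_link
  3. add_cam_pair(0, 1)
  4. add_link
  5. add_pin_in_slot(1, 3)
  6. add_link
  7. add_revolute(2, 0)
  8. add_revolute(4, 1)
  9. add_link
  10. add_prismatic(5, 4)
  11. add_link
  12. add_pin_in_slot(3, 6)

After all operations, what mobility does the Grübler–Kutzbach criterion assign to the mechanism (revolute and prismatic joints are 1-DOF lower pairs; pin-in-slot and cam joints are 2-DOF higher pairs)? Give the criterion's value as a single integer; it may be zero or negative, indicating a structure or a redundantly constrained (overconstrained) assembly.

(L,J1,J2)=(1,0,0); link0 fixed
link1: (2,0,0)
link2: (3,0,0)
C 0-1 [J2]: (3,0,1)
link3: (4,0,1)
PS 1-3 [J2]: (4,0,2)
link4: (5,0,2)
R 2-0 [J1]: (5,1,2)
R 4-1 [J1]: (5,2,2)
link5: (6,2,2)
P 5-4 [J1]: (6,3,2)
link6: (7,3,2)
PS 3-6 [J2]: (7,3,3)
Grübler: 3·6 − 2·3 − 3 = 9

M = 9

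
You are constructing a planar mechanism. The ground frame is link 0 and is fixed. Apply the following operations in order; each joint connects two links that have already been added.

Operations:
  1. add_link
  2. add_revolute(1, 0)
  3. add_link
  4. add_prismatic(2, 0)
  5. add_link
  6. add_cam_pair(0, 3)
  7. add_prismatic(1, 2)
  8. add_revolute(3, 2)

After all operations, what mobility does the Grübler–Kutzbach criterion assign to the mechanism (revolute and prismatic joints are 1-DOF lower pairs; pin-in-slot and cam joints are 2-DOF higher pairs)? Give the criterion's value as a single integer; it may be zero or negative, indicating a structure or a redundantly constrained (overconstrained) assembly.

link 0 = ground. State L|J1|J2 = 1|0|0
+link1  2|0|0
R(1,0) f=1→J1  2|1|0
+link2  3|1|0
P(2,0) f=1→J1  3|2|0
+link3  4|2|0
C(0,3) f=2→J2  4|2|1
P(1,2) f=1→J1  4|3|1
R(3,2) f=1→J1  4|4|1
M = 3(4−1)−2·4−1 = 9−8−1 = 0

M = 0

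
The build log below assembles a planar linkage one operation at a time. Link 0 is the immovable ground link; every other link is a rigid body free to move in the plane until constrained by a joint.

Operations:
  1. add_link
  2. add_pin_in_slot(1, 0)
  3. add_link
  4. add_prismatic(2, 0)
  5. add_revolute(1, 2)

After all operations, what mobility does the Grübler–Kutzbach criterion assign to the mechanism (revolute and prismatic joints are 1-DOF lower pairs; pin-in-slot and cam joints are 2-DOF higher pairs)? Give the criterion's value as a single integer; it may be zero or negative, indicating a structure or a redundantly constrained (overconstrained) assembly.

M = 1

link 0 = ground. State L|J1|J2 = 1|0|0
+link1  2|0|0
PS(1,0) f=2→J2  2|0|1
+link2  3|0|1
P(2,0) f=1→J1  3|1|1
R(1,2) f=1→J1  3|2|1
M = 3(3−1)−2·2−1 = 6−4−1 = 1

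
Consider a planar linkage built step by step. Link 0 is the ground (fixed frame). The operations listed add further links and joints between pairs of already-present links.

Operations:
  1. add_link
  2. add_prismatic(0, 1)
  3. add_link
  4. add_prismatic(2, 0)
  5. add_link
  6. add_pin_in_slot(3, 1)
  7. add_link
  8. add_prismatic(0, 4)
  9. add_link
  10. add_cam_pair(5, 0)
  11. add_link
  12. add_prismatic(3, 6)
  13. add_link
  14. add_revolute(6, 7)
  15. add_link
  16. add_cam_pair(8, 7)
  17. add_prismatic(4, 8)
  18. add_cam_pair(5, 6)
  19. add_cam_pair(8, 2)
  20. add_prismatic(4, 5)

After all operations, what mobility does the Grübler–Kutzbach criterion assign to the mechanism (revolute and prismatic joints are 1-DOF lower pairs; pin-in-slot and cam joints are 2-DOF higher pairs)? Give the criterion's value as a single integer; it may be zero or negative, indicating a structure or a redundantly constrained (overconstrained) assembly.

M = 5

(L,J1,J2)=(1,0,0); link0 fixed
link1: (2,0,0)
P 0-1 [J1]: (2,1,0)
link2: (3,1,0)
P 2-0 [J1]: (3,2,0)
link3: (4,2,0)
PS 3-1 [J2]: (4,2,1)
link4: (5,2,1)
P 0-4 [J1]: (5,3,1)
link5: (6,3,1)
C 5-0 [J2]: (6,3,2)
link6: (7,3,2)
P 3-6 [J1]: (7,4,2)
link7: (8,4,2)
R 6-7 [J1]: (8,5,2)
link8: (9,5,2)
C 8-7 [J2]: (9,5,3)
P 4-8 [J1]: (9,6,3)
C 5-6 [J2]: (9,6,4)
C 8-2 [J2]: (9,6,5)
P 4-5 [J1]: (9,7,5)
Grübler: 3·8 − 2·7 − 5 = 5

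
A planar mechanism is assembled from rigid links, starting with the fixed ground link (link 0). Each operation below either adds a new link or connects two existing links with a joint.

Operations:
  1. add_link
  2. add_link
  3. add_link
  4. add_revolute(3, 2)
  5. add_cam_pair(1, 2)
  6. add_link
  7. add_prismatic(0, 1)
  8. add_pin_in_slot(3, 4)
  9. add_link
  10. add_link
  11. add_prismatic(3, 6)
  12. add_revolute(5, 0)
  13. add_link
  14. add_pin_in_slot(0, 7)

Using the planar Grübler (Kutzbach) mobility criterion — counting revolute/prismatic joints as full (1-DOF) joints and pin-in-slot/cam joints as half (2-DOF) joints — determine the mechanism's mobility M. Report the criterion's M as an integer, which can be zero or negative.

M = 10

L=1 J1=0 J2=0
add link → L=2 J1=0 J2=0
add link → L=3 J1=0 J2=0
add link → L=4 J1=0 J2=0
R@3,2 dof=1 J1 → L=4 J1=1 J2=0
C@1,2 dof=2 J2 → L=4 J1=1 J2=1
add link → L=5 J1=1 J2=1
P@0,1 dof=1 J1 → L=5 J1=2 J2=1
PS@3,4 dof=2 J2 → L=5 J1=2 J2=2
add link → L=6 J1=2 J2=2
add link → L=7 J1=2 J2=2
P@3,6 dof=1 J1 → L=7 J1=3 J2=2
R@5,0 dof=1 J1 → L=7 J1=4 J2=2
add link → L=8 J1=4 J2=2
PS@0,7 dof=2 J2 → L=8 J1=4 J2=3
M=3(L−1)−2J1−J2=3·7−2·4−3=10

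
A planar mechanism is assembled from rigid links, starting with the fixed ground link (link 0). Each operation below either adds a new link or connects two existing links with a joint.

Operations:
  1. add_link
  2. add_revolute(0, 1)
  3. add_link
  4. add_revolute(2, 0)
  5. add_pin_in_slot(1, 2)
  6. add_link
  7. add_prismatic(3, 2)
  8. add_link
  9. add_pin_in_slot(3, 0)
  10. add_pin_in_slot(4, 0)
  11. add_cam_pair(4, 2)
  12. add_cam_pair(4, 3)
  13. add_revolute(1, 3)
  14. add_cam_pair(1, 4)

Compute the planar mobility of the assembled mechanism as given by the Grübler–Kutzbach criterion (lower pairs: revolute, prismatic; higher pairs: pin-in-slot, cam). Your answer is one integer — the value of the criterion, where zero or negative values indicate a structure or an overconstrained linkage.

M = -2

ground; <1,0,0>
#1 <2,0,0>
R:0↔1 J1 <2,1,0>
#2 <3,1,0>
R:2↔0 J1 <3,2,0>
PS:1↔2 J2 <3,2,1>
#3 <4,2,1>
P:3↔2 J1 <4,3,1>
#4 <5,3,1>
PS:3↔0 J2 <5,3,2>
PS:4↔0 J2 <5,3,3>
C:4↔2 J2 <5,3,4>
C:4↔3 J2 <5,3,5>
R:1↔3 J1 <5,4,5>
C:1↔4 J2 <5,4,6>
3×4 − 2×4 − 1×6 = -2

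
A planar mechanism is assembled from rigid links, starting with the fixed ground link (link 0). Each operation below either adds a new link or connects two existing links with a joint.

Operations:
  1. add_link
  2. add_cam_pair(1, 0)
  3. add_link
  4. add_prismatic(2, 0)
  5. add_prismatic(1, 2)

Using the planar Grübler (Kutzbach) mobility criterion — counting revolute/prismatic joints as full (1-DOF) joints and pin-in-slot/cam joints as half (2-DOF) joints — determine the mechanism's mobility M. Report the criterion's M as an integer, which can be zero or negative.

M = 1

[1;0;0] (link 0 is ground)
L+ [2;0;0]
C(1,0)∈J2 [2;0;1]
L+ [3;0;1]
P(2,0)∈J1 [3;1;1]
P(1,2)∈J1 [3;2;1]
mobility = 6 − 4 − 1 = 1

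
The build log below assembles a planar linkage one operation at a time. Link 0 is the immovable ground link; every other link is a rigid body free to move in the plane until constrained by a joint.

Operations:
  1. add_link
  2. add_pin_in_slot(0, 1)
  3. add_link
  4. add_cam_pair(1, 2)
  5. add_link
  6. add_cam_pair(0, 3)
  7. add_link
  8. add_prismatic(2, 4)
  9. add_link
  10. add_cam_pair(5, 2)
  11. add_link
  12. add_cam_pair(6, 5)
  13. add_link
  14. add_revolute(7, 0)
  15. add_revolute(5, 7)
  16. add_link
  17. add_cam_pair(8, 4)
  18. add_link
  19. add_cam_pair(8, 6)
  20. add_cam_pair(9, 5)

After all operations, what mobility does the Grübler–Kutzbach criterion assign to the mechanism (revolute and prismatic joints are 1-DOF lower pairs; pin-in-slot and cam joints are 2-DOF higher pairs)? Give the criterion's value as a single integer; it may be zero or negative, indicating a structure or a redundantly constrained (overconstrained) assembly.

M = 13

link 0 = ground. State L|J1|J2 = 1|0|0
+link1  2|0|0
PS(0,1) f=2→J2  2|0|1
+link2  3|0|1
C(1,2) f=2→J2  3|0|2
+link3  4|0|2
C(0,3) f=2→J2  4|0|3
+link4  5|0|3
P(2,4) f=1→J1  5|1|3
+link5  6|1|3
C(5,2) f=2→J2  6|1|4
+link6  7|1|4
C(6,5) f=2→J2  7|1|5
+link7  8|1|5
R(7,0) f=1→J1  8|2|5
R(5,7) f=1→J1  8|3|5
+link8  9|3|5
C(8,4) f=2→J2  9|3|6
+link9  10|3|6
C(8,6) f=2→J2  10|3|7
C(9,5) f=2→J2  10|3|8
M = 3(10−1)−2·3−8 = 27−6−8 = 13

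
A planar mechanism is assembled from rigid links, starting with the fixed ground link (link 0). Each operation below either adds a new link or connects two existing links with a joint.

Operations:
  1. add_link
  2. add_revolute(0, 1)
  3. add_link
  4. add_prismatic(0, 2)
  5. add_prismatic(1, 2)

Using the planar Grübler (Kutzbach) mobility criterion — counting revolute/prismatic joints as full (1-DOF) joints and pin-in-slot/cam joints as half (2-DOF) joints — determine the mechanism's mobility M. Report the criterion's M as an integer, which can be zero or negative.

[1;0;0] (link 0 is ground)
L+ [2;0;0]
R(0,1)∈J1 [2;1;0]
L+ [3;1;0]
P(0,2)∈J1 [3;2;0]
P(1,2)∈J1 [3;3;0]
mobility = 6 − 6 − 0 = 0

M = 0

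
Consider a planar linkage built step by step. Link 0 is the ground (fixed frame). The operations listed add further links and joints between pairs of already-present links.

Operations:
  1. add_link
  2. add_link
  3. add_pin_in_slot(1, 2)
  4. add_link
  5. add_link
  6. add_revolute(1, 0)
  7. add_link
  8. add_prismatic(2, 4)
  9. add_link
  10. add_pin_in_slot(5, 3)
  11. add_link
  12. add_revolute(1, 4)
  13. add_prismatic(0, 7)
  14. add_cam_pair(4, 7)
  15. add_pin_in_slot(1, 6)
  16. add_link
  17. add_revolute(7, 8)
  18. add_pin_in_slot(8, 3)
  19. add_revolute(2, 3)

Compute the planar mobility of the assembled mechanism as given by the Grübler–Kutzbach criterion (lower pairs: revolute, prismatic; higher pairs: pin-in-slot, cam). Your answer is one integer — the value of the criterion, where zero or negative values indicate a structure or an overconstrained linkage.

L=1 J1=0 J2=0
add link → L=2 J1=0 J2=0
add link → L=3 J1=0 J2=0
PS@1,2 dof=2 J2 → L=3 J1=0 J2=1
add link → L=4 J1=0 J2=1
add link → L=5 J1=0 J2=1
R@1,0 dof=1 J1 → L=5 J1=1 J2=1
add link → L=6 J1=1 J2=1
P@2,4 dof=1 J1 → L=6 J1=2 J2=1
add link → L=7 J1=2 J2=1
PS@5,3 dof=2 J2 → L=7 J1=2 J2=2
add link → L=8 J1=2 J2=2
R@1,4 dof=1 J1 → L=8 J1=3 J2=2
P@0,7 dof=1 J1 → L=8 J1=4 J2=2
C@4,7 dof=2 J2 → L=8 J1=4 J2=3
PS@1,6 dof=2 J2 → L=8 J1=4 J2=4
add link → L=9 J1=4 J2=4
R@7,8 dof=1 J1 → L=9 J1=5 J2=4
PS@8,3 dof=2 J2 → L=9 J1=5 J2=5
R@2,3 dof=1 J1 → L=9 J1=6 J2=5
M=3(L−1)−2J1−J2=3·8−2·6−5=7

M = 7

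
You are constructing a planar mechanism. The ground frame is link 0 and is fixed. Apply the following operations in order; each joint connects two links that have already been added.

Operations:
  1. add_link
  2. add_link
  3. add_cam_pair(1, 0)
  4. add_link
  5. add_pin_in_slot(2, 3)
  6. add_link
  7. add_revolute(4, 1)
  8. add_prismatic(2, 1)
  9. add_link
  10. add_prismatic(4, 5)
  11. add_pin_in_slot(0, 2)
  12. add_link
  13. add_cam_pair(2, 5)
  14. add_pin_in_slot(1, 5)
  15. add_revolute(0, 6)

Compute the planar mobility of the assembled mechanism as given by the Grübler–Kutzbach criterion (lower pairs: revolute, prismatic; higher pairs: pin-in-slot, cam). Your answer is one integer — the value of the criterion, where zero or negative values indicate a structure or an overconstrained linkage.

[1;0;0] (link 0 is ground)
L+ [2;0;0]
L+ [3;0;0]
C(1,0)∈J2 [3;0;1]
L+ [4;0;1]
PS(2,3)∈J2 [4;0;2]
L+ [5;0;2]
R(4,1)∈J1 [5;1;2]
P(2,1)∈J1 [5;2;2]
L+ [6;2;2]
P(4,5)∈J1 [6;3;2]
PS(0,2)∈J2 [6;3;3]
L+ [7;3;3]
C(2,5)∈J2 [7;3;4]
PS(1,5)∈J2 [7;3;5]
R(0,6)∈J1 [7;4;5]
mobility = 18 − 8 − 5 = 5

M = 5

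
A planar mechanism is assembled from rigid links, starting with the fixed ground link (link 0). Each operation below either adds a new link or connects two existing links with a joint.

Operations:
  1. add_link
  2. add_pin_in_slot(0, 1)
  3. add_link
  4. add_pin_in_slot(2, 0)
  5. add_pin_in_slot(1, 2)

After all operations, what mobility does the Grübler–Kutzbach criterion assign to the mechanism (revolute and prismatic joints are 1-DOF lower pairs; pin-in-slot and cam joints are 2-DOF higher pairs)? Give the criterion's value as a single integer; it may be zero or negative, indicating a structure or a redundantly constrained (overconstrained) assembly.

(L,J1,J2)=(1,0,0); link0 fixed
link1: (2,0,0)
PS 0-1 [J2]: (2,0,1)
link2: (3,0,1)
PS 2-0 [J2]: (3,0,2)
PS 1-2 [J2]: (3,0,3)
Grübler: 3·2 − 2·0 − 3 = 3

M = 3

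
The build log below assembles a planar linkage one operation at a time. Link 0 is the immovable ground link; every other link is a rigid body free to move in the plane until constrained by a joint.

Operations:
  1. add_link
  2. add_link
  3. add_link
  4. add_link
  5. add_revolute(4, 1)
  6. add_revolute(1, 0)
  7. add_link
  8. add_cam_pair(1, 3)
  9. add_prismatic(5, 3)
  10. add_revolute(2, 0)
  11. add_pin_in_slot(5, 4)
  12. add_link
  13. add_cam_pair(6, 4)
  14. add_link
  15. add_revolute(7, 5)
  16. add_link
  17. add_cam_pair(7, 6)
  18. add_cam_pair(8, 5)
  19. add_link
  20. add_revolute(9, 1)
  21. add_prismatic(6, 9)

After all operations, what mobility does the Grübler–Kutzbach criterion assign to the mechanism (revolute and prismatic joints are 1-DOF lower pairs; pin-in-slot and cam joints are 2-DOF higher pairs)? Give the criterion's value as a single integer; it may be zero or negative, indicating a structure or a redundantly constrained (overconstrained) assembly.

ground; <1,0,0>
#1 <2,0,0>
#2 <3,0,0>
#3 <4,0,0>
#4 <5,0,0>
R:4↔1 J1 <5,1,0>
R:1↔0 J1 <5,2,0>
#5 <6,2,0>
C:1↔3 J2 <6,2,1>
P:5↔3 J1 <6,3,1>
R:2↔0 J1 <6,4,1>
PS:5↔4 J2 <6,4,2>
#6 <7,4,2>
C:6↔4 J2 <7,4,3>
#7 <8,4,3>
R:7↔5 J1 <8,5,3>
#8 <9,5,3>
C:7↔6 J2 <9,5,4>
C:8↔5 J2 <9,5,5>
#9 <10,5,5>
R:9↔1 J1 <10,6,5>
P:6↔9 J1 <10,7,5>
3×9 − 2×7 − 1×5 = 8

M = 8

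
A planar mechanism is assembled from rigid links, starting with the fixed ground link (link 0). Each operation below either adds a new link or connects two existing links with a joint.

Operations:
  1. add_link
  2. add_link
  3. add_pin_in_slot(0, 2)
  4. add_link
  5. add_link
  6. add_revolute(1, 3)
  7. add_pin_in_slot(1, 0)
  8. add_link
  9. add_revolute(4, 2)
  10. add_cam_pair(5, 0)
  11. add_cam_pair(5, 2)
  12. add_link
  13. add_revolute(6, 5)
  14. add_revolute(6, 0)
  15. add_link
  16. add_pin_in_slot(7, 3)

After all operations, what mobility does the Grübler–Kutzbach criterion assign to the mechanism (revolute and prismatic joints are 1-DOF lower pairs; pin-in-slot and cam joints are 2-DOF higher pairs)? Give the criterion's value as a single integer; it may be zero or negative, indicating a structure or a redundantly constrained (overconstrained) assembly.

[1;0;0] (link 0 is ground)
L+ [2;0;0]
L+ [3;0;0]
PS(0,2)∈J2 [3;0;1]
L+ [4;0;1]
L+ [5;0;1]
R(1,3)∈J1 [5;1;1]
PS(1,0)∈J2 [5;1;2]
L+ [6;1;2]
R(4,2)∈J1 [6;2;2]
C(5,0)∈J2 [6;2;3]
C(5,2)∈J2 [6;2;4]
L+ [7;2;4]
R(6,5)∈J1 [7;3;4]
R(6,0)∈J1 [7;4;4]
L+ [8;4;4]
PS(7,3)∈J2 [8;4;5]
mobility = 21 − 8 − 5 = 8

M = 8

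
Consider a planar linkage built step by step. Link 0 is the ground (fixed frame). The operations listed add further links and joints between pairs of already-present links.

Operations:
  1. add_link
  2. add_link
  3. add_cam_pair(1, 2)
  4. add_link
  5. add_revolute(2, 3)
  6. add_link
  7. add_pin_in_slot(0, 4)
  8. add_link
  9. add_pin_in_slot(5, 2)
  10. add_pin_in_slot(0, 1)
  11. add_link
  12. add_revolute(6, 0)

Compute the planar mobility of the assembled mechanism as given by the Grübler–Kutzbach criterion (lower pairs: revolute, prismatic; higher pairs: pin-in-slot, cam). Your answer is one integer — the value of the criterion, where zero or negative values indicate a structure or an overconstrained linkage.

M = 10

ground; <1,0,0>
#1 <2,0,0>
#2 <3,0,0>
C:1↔2 J2 <3,0,1>
#3 <4,0,1>
R:2↔3 J1 <4,1,1>
#4 <5,1,1>
PS:0↔4 J2 <5,1,2>
#5 <6,1,2>
PS:5↔2 J2 <6,1,3>
PS:0↔1 J2 <6,1,4>
#6 <7,1,4>
R:6↔0 J1 <7,2,4>
3×6 − 2×2 − 1×4 = 10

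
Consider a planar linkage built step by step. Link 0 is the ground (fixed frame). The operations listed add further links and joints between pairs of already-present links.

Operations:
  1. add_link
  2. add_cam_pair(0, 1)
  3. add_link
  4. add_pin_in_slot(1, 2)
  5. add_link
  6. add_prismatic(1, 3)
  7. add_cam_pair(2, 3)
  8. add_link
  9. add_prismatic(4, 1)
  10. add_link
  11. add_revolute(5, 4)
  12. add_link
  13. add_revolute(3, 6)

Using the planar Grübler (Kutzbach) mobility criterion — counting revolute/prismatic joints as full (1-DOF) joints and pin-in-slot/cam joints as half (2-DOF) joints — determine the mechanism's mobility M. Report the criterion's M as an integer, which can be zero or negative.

M = 7

(L,J1,J2)=(1,0,0); link0 fixed
link1: (2,0,0)
C 0-1 [J2]: (2,0,1)
link2: (3,0,1)
PS 1-2 [J2]: (3,0,2)
link3: (4,0,2)
P 1-3 [J1]: (4,1,2)
C 2-3 [J2]: (4,1,3)
link4: (5,1,3)
P 4-1 [J1]: (5,2,3)
link5: (6,2,3)
R 5-4 [J1]: (6,3,3)
link6: (7,3,3)
R 3-6 [J1]: (7,4,3)
Grübler: 3·6 − 2·4 − 3 = 7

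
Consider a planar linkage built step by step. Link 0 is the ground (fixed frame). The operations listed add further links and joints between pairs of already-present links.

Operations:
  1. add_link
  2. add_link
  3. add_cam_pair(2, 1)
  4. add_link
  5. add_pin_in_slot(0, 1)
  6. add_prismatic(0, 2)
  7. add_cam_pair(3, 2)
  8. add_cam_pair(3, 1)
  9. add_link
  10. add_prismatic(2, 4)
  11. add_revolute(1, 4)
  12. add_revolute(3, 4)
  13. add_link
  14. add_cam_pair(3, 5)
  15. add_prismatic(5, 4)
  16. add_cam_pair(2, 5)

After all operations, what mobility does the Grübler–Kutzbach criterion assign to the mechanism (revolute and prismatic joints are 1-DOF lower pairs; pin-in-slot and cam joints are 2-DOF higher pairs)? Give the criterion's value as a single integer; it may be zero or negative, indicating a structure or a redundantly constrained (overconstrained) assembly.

ground; <1,0,0>
#1 <2,0,0>
#2 <3,0,0>
C:2↔1 J2 <3,0,1>
#3 <4,0,1>
PS:0↔1 J2 <4,0,2>
P:0↔2 J1 <4,1,2>
C:3↔2 J2 <4,1,3>
C:3↔1 J2 <4,1,4>
#4 <5,1,4>
P:2↔4 J1 <5,2,4>
R:1↔4 J1 <5,3,4>
R:3↔4 J1 <5,4,4>
#5 <6,4,4>
C:3↔5 J2 <6,4,5>
P:5↔4 J1 <6,5,5>
C:2↔5 J2 <6,5,6>
3×5 − 2×5 − 1×6 = -1

M = -1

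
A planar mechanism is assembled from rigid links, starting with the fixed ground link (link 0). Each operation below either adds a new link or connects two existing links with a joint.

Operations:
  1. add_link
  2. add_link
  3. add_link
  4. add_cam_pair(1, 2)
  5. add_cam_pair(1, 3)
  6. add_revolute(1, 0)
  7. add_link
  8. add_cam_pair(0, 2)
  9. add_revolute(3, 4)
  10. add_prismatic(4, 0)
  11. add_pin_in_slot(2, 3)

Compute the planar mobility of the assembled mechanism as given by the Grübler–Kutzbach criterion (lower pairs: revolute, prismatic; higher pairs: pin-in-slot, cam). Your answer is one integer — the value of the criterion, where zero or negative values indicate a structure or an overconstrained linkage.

(L,J1,J2)=(1,0,0); link0 fixed
link1: (2,0,0)
link2: (3,0,0)
link3: (4,0,0)
C 1-2 [J2]: (4,0,1)
C 1-3 [J2]: (4,0,2)
R 1-0 [J1]: (4,1,2)
link4: (5,1,2)
C 0-2 [J2]: (5,1,3)
R 3-4 [J1]: (5,2,3)
P 4-0 [J1]: (5,3,3)
PS 2-3 [J2]: (5,3,4)
Grübler: 3·4 − 2·3 − 4 = 2

M = 2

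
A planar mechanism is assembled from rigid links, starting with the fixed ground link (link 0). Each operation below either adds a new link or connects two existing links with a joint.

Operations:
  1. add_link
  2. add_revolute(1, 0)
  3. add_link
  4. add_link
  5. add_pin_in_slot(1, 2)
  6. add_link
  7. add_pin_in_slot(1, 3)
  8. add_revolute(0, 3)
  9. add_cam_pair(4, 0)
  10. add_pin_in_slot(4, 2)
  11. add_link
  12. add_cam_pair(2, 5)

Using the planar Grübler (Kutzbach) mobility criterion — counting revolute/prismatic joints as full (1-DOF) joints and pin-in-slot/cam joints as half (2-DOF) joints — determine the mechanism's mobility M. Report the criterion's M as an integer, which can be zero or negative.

L=1 J1=0 J2=0
add link → L=2 J1=0 J2=0
R@1,0 dof=1 J1 → L=2 J1=1 J2=0
add link → L=3 J1=1 J2=0
add link → L=4 J1=1 J2=0
PS@1,2 dof=2 J2 → L=4 J1=1 J2=1
add link → L=5 J1=1 J2=1
PS@1,3 dof=2 J2 → L=5 J1=1 J2=2
R@0,3 dof=1 J1 → L=5 J1=2 J2=2
C@4,0 dof=2 J2 → L=5 J1=2 J2=3
PS@4,2 dof=2 J2 → L=5 J1=2 J2=4
add link → L=6 J1=2 J2=4
C@2,5 dof=2 J2 → L=6 J1=2 J2=5
M=3(L−1)−2J1−J2=3·5−2·2−5=6

M = 6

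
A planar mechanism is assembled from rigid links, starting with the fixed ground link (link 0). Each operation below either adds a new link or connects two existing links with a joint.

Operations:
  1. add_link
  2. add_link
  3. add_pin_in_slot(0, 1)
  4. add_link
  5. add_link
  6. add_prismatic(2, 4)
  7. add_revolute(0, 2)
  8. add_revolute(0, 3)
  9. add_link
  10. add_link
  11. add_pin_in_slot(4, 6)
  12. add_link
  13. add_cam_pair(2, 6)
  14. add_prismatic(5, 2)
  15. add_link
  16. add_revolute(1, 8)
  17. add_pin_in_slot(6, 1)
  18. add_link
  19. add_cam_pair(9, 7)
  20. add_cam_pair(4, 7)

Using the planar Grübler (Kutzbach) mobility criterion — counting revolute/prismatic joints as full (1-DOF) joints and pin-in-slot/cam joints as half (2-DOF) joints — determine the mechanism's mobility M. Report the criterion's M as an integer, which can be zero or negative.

M = 11

L=1 J1=0 J2=0
add link → L=2 J1=0 J2=0
add link → L=3 J1=0 J2=0
PS@0,1 dof=2 J2 → L=3 J1=0 J2=1
add link → L=4 J1=0 J2=1
add link → L=5 J1=0 J2=1
P@2,4 dof=1 J1 → L=5 J1=1 J2=1
R@0,2 dof=1 J1 → L=5 J1=2 J2=1
R@0,3 dof=1 J1 → L=5 J1=3 J2=1
add link → L=6 J1=3 J2=1
add link → L=7 J1=3 J2=1
PS@4,6 dof=2 J2 → L=7 J1=3 J2=2
add link → L=8 J1=3 J2=2
C@2,6 dof=2 J2 → L=8 J1=3 J2=3
P@5,2 dof=1 J1 → L=8 J1=4 J2=3
add link → L=9 J1=4 J2=3
R@1,8 dof=1 J1 → L=9 J1=5 J2=3
PS@6,1 dof=2 J2 → L=9 J1=5 J2=4
add link → L=10 J1=5 J2=4
C@9,7 dof=2 J2 → L=10 J1=5 J2=5
C@4,7 dof=2 J2 → L=10 J1=5 J2=6
M=3(L−1)−2J1−J2=3·9−2·5−6=11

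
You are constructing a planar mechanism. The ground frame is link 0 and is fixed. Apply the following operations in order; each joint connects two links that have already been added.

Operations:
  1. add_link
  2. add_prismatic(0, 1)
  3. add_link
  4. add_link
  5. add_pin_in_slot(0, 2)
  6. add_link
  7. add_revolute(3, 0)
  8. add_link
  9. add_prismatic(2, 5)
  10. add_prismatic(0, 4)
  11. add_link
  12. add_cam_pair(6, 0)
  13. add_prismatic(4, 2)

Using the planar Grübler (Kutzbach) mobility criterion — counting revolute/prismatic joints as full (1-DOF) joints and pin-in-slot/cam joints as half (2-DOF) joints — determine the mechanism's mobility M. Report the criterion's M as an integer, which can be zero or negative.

M = 6

(L,J1,J2)=(1,0,0); link0 fixed
link1: (2,0,0)
P 0-1 [J1]: (2,1,0)
link2: (3,1,0)
link3: (4,1,0)
PS 0-2 [J2]: (4,1,1)
link4: (5,1,1)
R 3-0 [J1]: (5,2,1)
link5: (6,2,1)
P 2-5 [J1]: (6,3,1)
P 0-4 [J1]: (6,4,1)
link6: (7,4,1)
C 6-0 [J2]: (7,4,2)
P 4-2 [J1]: (7,5,2)
Grübler: 3·6 − 2·5 − 2 = 6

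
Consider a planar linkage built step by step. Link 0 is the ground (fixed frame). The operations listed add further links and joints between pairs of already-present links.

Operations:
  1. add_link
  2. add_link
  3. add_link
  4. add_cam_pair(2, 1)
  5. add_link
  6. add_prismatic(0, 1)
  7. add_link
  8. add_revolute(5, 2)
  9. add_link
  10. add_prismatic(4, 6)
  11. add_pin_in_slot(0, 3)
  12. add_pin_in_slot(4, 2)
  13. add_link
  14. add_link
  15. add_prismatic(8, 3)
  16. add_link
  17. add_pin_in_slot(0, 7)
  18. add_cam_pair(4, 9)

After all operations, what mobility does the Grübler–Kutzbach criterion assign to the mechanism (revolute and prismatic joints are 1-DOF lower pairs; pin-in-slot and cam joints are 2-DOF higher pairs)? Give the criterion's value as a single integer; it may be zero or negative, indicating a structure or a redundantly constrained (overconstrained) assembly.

M = 14

L=1 J1=0 J2=0
add link → L=2 J1=0 J2=0
add link → L=3 J1=0 J2=0
add link → L=4 J1=0 J2=0
C@2,1 dof=2 J2 → L=4 J1=0 J2=1
add link → L=5 J1=0 J2=1
P@0,1 dof=1 J1 → L=5 J1=1 J2=1
add link → L=6 J1=1 J2=1
R@5,2 dof=1 J1 → L=6 J1=2 J2=1
add link → L=7 J1=2 J2=1
P@4,6 dof=1 J1 → L=7 J1=3 J2=1
PS@0,3 dof=2 J2 → L=7 J1=3 J2=2
PS@4,2 dof=2 J2 → L=7 J1=3 J2=3
add link → L=8 J1=3 J2=3
add link → L=9 J1=3 J2=3
P@8,3 dof=1 J1 → L=9 J1=4 J2=3
add link → L=10 J1=4 J2=3
PS@0,7 dof=2 J2 → L=10 J1=4 J2=4
C@4,9 dof=2 J2 → L=10 J1=4 J2=5
M=3(L−1)−2J1−J2=3·9−2·4−5=14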